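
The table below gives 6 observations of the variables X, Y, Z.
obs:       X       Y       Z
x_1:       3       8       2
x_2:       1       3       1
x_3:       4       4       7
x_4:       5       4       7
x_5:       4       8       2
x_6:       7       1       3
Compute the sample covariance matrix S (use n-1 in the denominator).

Step 1 — column means:
  mean(X) = (3 + 1 + 4 + 5 + 4 + 7) / 6 = 24/6 = 4
  mean(Y) = (8 + 3 + 4 + 4 + 8 + 1) / 6 = 28/6 = 4.6667
  mean(Z) = (2 + 1 + 7 + 7 + 2 + 3) / 6 = 22/6 = 3.6667

Step 2 — sample covariance S[i,j] = (1/(n-1)) · Σ_k (x_{k,i} - mean_i) · (x_{k,j} - mean_j), with n-1 = 5.
  S[X,X] = ((-1)·(-1) + (-3)·(-3) + (0)·(0) + (1)·(1) + (0)·(0) + (3)·(3)) / 5 = 20/5 = 4
  S[X,Y] = ((-1)·(3.3333) + (-3)·(-1.6667) + (0)·(-0.6667) + (1)·(-0.6667) + (0)·(3.3333) + (3)·(-3.6667)) / 5 = -10/5 = -2
  S[X,Z] = ((-1)·(-1.6667) + (-3)·(-2.6667) + (0)·(3.3333) + (1)·(3.3333) + (0)·(-1.6667) + (3)·(-0.6667)) / 5 = 11/5 = 2.2
  S[Y,Y] = ((3.3333)·(3.3333) + (-1.6667)·(-1.6667) + (-0.6667)·(-0.6667) + (-0.6667)·(-0.6667) + (3.3333)·(3.3333) + (-3.6667)·(-3.6667)) / 5 = 39.3333/5 = 7.8667
  S[Y,Z] = ((3.3333)·(-1.6667) + (-1.6667)·(-2.6667) + (-0.6667)·(3.3333) + (-0.6667)·(3.3333) + (3.3333)·(-1.6667) + (-3.6667)·(-0.6667)) / 5 = -8.6667/5 = -1.7333
  S[Z,Z] = ((-1.6667)·(-1.6667) + (-2.6667)·(-2.6667) + (3.3333)·(3.3333) + (3.3333)·(3.3333) + (-1.6667)·(-1.6667) + (-0.6667)·(-0.6667)) / 5 = 35.3333/5 = 7.0667

S is symmetric (S[j,i] = S[i,j]). Assembling:

S = [[4, -2, 2.2],
 [-2, 7.8667, -1.7333],
 [2.2, -1.7333, 7.0667]]


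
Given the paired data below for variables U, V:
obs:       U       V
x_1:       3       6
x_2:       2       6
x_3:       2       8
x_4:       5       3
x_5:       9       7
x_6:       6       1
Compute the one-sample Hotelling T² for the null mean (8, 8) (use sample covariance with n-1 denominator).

Step 1 — sample mean vector:
  mean(U) = (3 + 2 + 2 + 5 + 9 + 6) / 6 = 27/6 = 4.5
  mean(V) = (6 + 6 + 8 + 3 + 7 + 1) / 6 = 31/6 = 5.1667
  x̄ = (4.5, 5.1667),  deviation x̄ - mu_0 = (4.5, 5.1667) - (8, 8) = (-3.5, -2.8333).

Step 2 — sample covariance matrix, S[i,j] = (1/(n-1)) · Σ_k (x_{k,i} - mean_i) · (x_{k,j} - mean_j), divisor n-1 = 5:
  S[U,U] = ((-1.5)·(-1.5) + (-2.5)·(-2.5) + (-2.5)·(-2.5) + (0.5)·(0.5) + (4.5)·(4.5) + (1.5)·(1.5)) / 5 = 37.5/5 = 7.5
  S[U,V] = ((-1.5)·(0.8333) + (-2.5)·(0.8333) + (-2.5)·(2.8333) + (0.5)·(-2.1667) + (4.5)·(1.8333) + (1.5)·(-4.1667)) / 5 = -9.5/5 = -1.9
  S[V,V] = ((0.8333)·(0.8333) + (0.8333)·(0.8333) + (2.8333)·(2.8333) + (-2.1667)·(-2.1667) + (1.8333)·(1.8333) + (-4.1667)·(-4.1667)) / 5 = 34.8333/5 = 6.9667
  S = [[7.5, -1.9],
 [-1.9, 6.9667]].

Step 3 — invert S. det(S) = 7.5·6.9667 - (-1.9)² = 48.64.
  S^{-1} = (1/det) · [[d, -b], [-b, a]] = [[0.1432, 0.0391],
 [0.0391, 0.1542]].

Step 4 — quadratic form (x̄ - mu_0)^T · S^{-1} · (x̄ - mu_0):
  S^{-1} · (x̄ - mu_0) = (-0.612, -0.5736),
  (x̄ - mu_0)^T · [...] = (-3.5)·(-0.612) + (-2.8333)·(-0.5736) = 3.7671.

Step 5 — scale by n: T² = 6 · 3.7671 = 22.6028.

T² ≈ 22.6028


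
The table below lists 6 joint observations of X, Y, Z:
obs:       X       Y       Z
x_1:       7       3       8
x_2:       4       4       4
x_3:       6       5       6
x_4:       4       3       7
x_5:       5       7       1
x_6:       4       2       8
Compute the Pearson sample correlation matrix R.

Step 1 — column means:
  mean(X) = (7 + 4 + 6 + 4 + 5 + 4) / 6 = 30/6 = 5
  mean(Y) = (3 + 4 + 5 + 3 + 7 + 2) / 6 = 24/6 = 4
  mean(Z) = (8 + 4 + 6 + 7 + 1 + 8) / 6 = 34/6 = 5.6667

Step 2 — sample variances and covariances s[i,j] = (1/(n-1)) · Σ_k (x_{k,i} - mean_i) · (x_{k,j} - mean_j), with n-1 = 5:
  s[X,X] = ((2)·(2) + (-1)·(-1) + (1)·(1) + (-1)·(-1) + (0)·(0) + (-1)·(-1)) / 5 = 8/5 = 1.6
  s[X,Y] = ((2)·(-1) + (-1)·(0) + (1)·(1) + (-1)·(-1) + (0)·(3) + (-1)·(-2)) / 5 = 2/5 = 0.4
  s[X,Z] = ((2)·(2.3333) + (-1)·(-1.6667) + (1)·(0.3333) + (-1)·(1.3333) + (0)·(-4.6667) + (-1)·(2.3333)) / 5 = 3/5 = 0.6
  s[Y,Y] = ((-1)·(-1) + (0)·(0) + (1)·(1) + (-1)·(-1) + (3)·(3) + (-2)·(-2)) / 5 = 16/5 = 3.2
  s[Y,Z] = ((-1)·(2.3333) + (0)·(-1.6667) + (1)·(0.3333) + (-1)·(1.3333) + (3)·(-4.6667) + (-2)·(2.3333)) / 5 = -22/5 = -4.4
  s[Z,Z] = ((2.3333)·(2.3333) + (-1.6667)·(-1.6667) + (0.3333)·(0.3333) + (1.3333)·(1.3333) + (-4.6667)·(-4.6667) + (2.3333)·(2.3333)) / 5 = 37.3333/5 = 7.4667
  Sample standard deviations s_i = √(s[i,i]):
  s(X) = √(1.6) = 1.2649
  s(Y) = √(3.2) = 1.7889
  s(Z) = √(7.4667) = 2.7325

Step 3 — r_{ij} = s_{ij} / (s_i · s_j):
  r[X,X] = 1 (diagonal).
  r[X,Y] = 0.4 / (1.2649 · 1.7889) = 0.4 / 2.2627 = 0.1768
  r[X,Z] = 0.6 / (1.2649 · 2.7325) = 0.6 / 3.4564 = 0.1736
  r[Y,Y] = 1 (diagonal).
  r[Y,Z] = -4.4 / (1.7889 · 2.7325) = -4.4 / 4.8881 = -0.9001
  r[Z,Z] = 1 (diagonal).

R is symmetric with unit diagonal. Assembling:

R = [[1, 0.1768, 0.1736],
 [0.1768, 1, -0.9001],
 [0.1736, -0.9001, 1]]


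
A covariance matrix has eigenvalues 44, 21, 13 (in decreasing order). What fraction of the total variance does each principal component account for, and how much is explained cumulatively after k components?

Step 1 — total variance = trace(Sigma) = Σ λ_i = 44 + 21 + 13 = 78.

Step 2 — fraction explained by component i = λ_i / Σ λ:
  PC1: 44/78 = 0.5641
  PC2: 21/78 = 0.2692
  PC3: 13/78 = 0.1667

Step 3 — cumulative fraction after k components = (λ_1 + ... + λ_k) / Σ λ:
  k = 1: 44/78 = 0.5641
  k = 2: (44 + 21)/78 = 65/78 = 0.8333
  k = 3: (44 + 21 + 13)/78 = 78/78 = 1

Summary (fraction, with percent):

explained: PC1 0.5641 (56.41%), PC2 0.2692 (26.92%), PC3 0.1667 (16.67%);  cumulative: 0.5641, 0.8333, 1


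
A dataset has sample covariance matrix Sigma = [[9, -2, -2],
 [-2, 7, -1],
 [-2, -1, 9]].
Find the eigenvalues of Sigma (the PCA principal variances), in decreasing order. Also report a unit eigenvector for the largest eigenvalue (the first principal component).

Step 1 — characteristic polynomial p(λ) = det(λI - Sigma) = λ³ - tr·λ² + c_1·λ - det, where tr = trace, c_1 = sum of the principal 2×2 minors, det = det(Sigma):
  tr = 9 + 7 + 9 = 25,
  c_1 = (9·7 - (-2)²) + (9·9 - (-2)²) + (7·9 - (-1)²) = 59 + 77 + 62 = 198,
  det = 9·(7·9 - (-1)²) - (-2)·((-2)·9 - (-1)·(-2)) + (-2)·((-2)·(-1) - 7·(-2)) = 9·(62) - (-2)·(-20) + (-2)·(16) = 486.
  So p(λ) = λ³ - 25λ² + 198λ - 486.
Step 2 — look for an integer root (rational root theorem: any rational root is an integer divisor of 486). Testing λ = 9:
  p(9) = 729 - 2025 + 1782 - 486 = 0  ✓
  Dividing out (λ - 9): p(λ) = (λ - 9)(λ² - 16λ + 54).
Step 3 — remaining eigenvalues from the quadratic λ² - 16λ + 54 = 0:
  Δ = 16² - 4·54 = 256 - 216 = 40,  λ = (16 ± √40)/2 = (16 ± 6.3246)/2 ≈ 11.1623 or 4.8377.
  Sorted: λ_1 = 11.1623,  λ_2 = 9,  λ_3 = 4.8377  (check: sum = 25 = tr ✓).

Step 4 — unit eigenvector for λ_1 ≈ 11.1623: v spans the null space of (Sigma - λ_1 I), whose rows are
  r_1 = (-2.1623, -2, -2),  r_2 = (-2, -4.1623, -1),  r_3 = (-2, -1, -2.1623).
  v is orthogonal to every row, so take v ∝ r_1 × r_2 = ((-2)·(-1) - (-2)·(-4.1623), (-2)·(-2) - (-2.1623)·(-1), (-2.1623)·(-4.1623) - (-2)·(-2)) ≈ (-6.3246, 1.8377, 5).
  Rescale (multiply by -1 so the first nonzero entry is positive): u = (6.3246, -1.8377, -5).
  ||u|| = √((6.3246)² + (-1.8377)² + (-5)²) = √(68.3772) ≈ 8.2691,  v_1 = u/||u|| ≈ (0.7648, -0.2222, -0.6047) (||v_1|| = 1).

λ_1 = 11.1623,  λ_2 = 9,  λ_3 = 4.8377;  v_1 ≈ (0.7648, -0.2222, -0.6047)


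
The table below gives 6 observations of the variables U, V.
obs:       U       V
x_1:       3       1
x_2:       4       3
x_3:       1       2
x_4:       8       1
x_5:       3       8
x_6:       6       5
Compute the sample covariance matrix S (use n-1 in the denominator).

Step 1 — column means:
  mean(U) = (3 + 4 + 1 + 8 + 3 + 6) / 6 = 25/6 = 4.1667
  mean(V) = (1 + 3 + 2 + 1 + 8 + 5) / 6 = 20/6 = 3.3333

Step 2 — sample covariance S[i,j] = (1/(n-1)) · Σ_k (x_{k,i} - mean_i) · (x_{k,j} - mean_j), with n-1 = 5.
  S[U,U] = ((-1.1667)·(-1.1667) + (-0.1667)·(-0.1667) + (-3.1667)·(-3.1667) + (3.8333)·(3.8333) + (-1.1667)·(-1.1667) + (1.8333)·(1.8333)) / 5 = 30.8333/5 = 6.1667
  S[U,V] = ((-1.1667)·(-2.3333) + (-0.1667)·(-0.3333) + (-3.1667)·(-1.3333) + (3.8333)·(-2.3333) + (-1.1667)·(4.6667) + (1.8333)·(1.6667)) / 5 = -4.3333/5 = -0.8667
  S[V,V] = ((-2.3333)·(-2.3333) + (-0.3333)·(-0.3333) + (-1.3333)·(-1.3333) + (-2.3333)·(-2.3333) + (4.6667)·(4.6667) + (1.6667)·(1.6667)) / 5 = 37.3333/5 = 7.4667

S is symmetric (S[j,i] = S[i,j]). Assembling:

S = [[6.1667, -0.8667],
 [-0.8667, 7.4667]]


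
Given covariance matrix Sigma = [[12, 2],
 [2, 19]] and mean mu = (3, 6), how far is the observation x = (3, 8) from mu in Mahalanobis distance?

Step 1 — centre the observation: (x - mu) = (0, 2).

Step 2 — invert Sigma. det(Sigma) = 12·19 - (2)² = 224.
  Sigma^{-1} = (1/det) · [[d, -b], [-b, a]] = [[0.0848, -0.0089],
 [-0.0089, 0.0536]].

Step 3 — form the quadratic (x - mu)^T · Sigma^{-1} · (x - mu):
  Sigma^{-1} · (x - mu) = (-0.0179, 0.1071).
  (x - mu)^T · [Sigma^{-1} · (x - mu)] = (0)·(-0.0179) + (2)·(0.1071) = 0.2143.

Step 4 — take square root: d = √(0.2143) ≈ 0.4629.

d(x, mu) = √(0.2143) ≈ 0.4629


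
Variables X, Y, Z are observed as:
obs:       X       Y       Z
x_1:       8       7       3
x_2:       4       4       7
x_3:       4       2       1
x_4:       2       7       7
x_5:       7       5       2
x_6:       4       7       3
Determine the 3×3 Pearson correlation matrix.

Step 1 — column means:
  mean(X) = (8 + 4 + 4 + 2 + 7 + 4) / 6 = 29/6 = 4.8333
  mean(Y) = (7 + 4 + 2 + 7 + 5 + 7) / 6 = 32/6 = 5.3333
  mean(Z) = (3 + 7 + 1 + 7 + 2 + 3) / 6 = 23/6 = 3.8333

Step 2 — sample variances and covariances s[i,j] = (1/(n-1)) · Σ_k (x_{k,i} - mean_i) · (x_{k,j} - mean_j), with n-1 = 5:
  s[X,X] = ((3.1667)·(3.1667) + (-0.8333)·(-0.8333) + (-0.8333)·(-0.8333) + (-2.8333)·(-2.8333) + (2.1667)·(2.1667) + (-0.8333)·(-0.8333)) / 5 = 24.8333/5 = 4.9667
  s[X,Y] = ((3.1667)·(1.6667) + (-0.8333)·(-1.3333) + (-0.8333)·(-3.3333) + (-2.8333)·(1.6667) + (2.1667)·(-0.3333) + (-0.8333)·(1.6667)) / 5 = 2.3333/5 = 0.4667
  s[X,Z] = ((3.1667)·(-0.8333) + (-0.8333)·(3.1667) + (-0.8333)·(-2.8333) + (-2.8333)·(3.1667) + (2.1667)·(-1.8333) + (-0.8333)·(-0.8333)) / 5 = -15.1667/5 = -3.0333
  s[Y,Y] = ((1.6667)·(1.6667) + (-1.3333)·(-1.3333) + (-3.3333)·(-3.3333) + (1.6667)·(1.6667) + (-0.3333)·(-0.3333) + (1.6667)·(1.6667)) / 5 = 21.3333/5 = 4.2667
  s[Y,Z] = ((1.6667)·(-0.8333) + (-1.3333)·(3.1667) + (-3.3333)·(-2.8333) + (1.6667)·(3.1667) + (-0.3333)·(-1.8333) + (1.6667)·(-0.8333)) / 5 = 8.3333/5 = 1.6667
  s[Z,Z] = ((-0.8333)·(-0.8333) + (3.1667)·(3.1667) + (-2.8333)·(-2.8333) + (3.1667)·(3.1667) + (-1.8333)·(-1.8333) + (-0.8333)·(-0.8333)) / 5 = 32.8333/5 = 6.5667
  Sample standard deviations s_i = √(s[i,i]):
  s(X) = √(4.9667) = 2.2286
  s(Y) = √(4.2667) = 2.0656
  s(Z) = √(6.5667) = 2.5626

Step 3 — r_{ij} = s_{ij} / (s_i · s_j):
  r[X,X] = 1 (diagonal).
  r[X,Y] = 0.4667 / (2.2286 · 2.0656) = 0.4667 / 4.6034 = 0.1014
  r[X,Z] = -3.0333 / (2.2286 · 2.5626) = -3.0333 / 5.7109 = -0.5311
  r[Y,Y] = 1 (diagonal).
  r[Y,Z] = 1.6667 / (2.0656 · 2.5626) = 1.6667 / 5.2932 = 0.3149
  r[Z,Z] = 1 (diagonal).

R is symmetric with unit diagonal. Assembling:

R = [[1, 0.1014, -0.5311],
 [0.1014, 1, 0.3149],
 [-0.5311, 0.3149, 1]]


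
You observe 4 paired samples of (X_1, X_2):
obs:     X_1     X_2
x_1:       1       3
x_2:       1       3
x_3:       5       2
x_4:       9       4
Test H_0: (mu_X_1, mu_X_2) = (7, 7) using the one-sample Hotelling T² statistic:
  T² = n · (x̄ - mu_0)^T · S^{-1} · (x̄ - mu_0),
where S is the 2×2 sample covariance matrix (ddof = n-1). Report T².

Step 1 — sample mean vector:
  mean(X_1) = (1 + 1 + 5 + 9) / 4 = 16/4 = 4
  mean(X_2) = (3 + 3 + 2 + 4) / 4 = 12/4 = 3
  x̄ = (4, 3),  deviation x̄ - mu_0 = (4, 3) - (7, 7) = (-3, -4).

Step 2 — sample covariance matrix, S[i,j] = (1/(n-1)) · Σ_k (x_{k,i} - mean_i) · (x_{k,j} - mean_j), divisor n-1 = 3:
  S[X_1,X_1] = ((-3)·(-3) + (-3)·(-3) + (1)·(1) + (5)·(5)) / 3 = 44/3 = 14.6667
  S[X_1,X_2] = ((-3)·(0) + (-3)·(0) + (1)·(-1) + (5)·(1)) / 3 = 4/3 = 1.3333
  S[X_2,X_2] = ((0)·(0) + (0)·(0) + (-1)·(-1) + (1)·(1)) / 3 = 2/3 = 0.6667
  S = [[14.6667, 1.3333],
 [1.3333, 0.6667]].

Step 3 — invert S. det(S) = 14.6667·0.6667 - (1.3333)² = 8.
  S^{-1} = (1/det) · [[d, -b], [-b, a]] = [[0.0833, -0.1667],
 [-0.1667, 1.8333]].

Step 4 — quadratic form (x̄ - mu_0)^T · S^{-1} · (x̄ - mu_0):
  S^{-1} · (x̄ - mu_0) = (0.4167, -6.8333),
  (x̄ - mu_0)^T · [...] = (-3)·(0.4167) + (-4)·(-6.8333) = 26.0833.

Step 5 — scale by n: T² = 4 · 26.0833 = 104.3333.

T² ≈ 104.3333


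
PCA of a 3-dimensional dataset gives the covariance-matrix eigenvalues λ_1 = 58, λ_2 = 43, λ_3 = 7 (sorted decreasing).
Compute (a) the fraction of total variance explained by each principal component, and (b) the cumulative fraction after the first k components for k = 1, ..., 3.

Step 1 — total variance = trace(Sigma) = Σ λ_i = 58 + 43 + 7 = 108.

Step 2 — fraction explained by component i = λ_i / Σ λ:
  PC1: 58/108 = 0.537
  PC2: 43/108 = 0.3981
  PC3: 7/108 = 0.0648

Step 3 — cumulative fraction after k components = (λ_1 + ... + λ_k) / Σ λ:
  k = 1: 58/108 = 0.537
  k = 2: (58 + 43)/108 = 101/108 = 0.9352
  k = 3: (58 + 43 + 7)/108 = 108/108 = 1

Summary (fraction, with percent):

explained: PC1 0.537 (53.7%), PC2 0.3981 (39.81%), PC3 0.0648 (6.48%);  cumulative: 0.537, 0.9352, 1


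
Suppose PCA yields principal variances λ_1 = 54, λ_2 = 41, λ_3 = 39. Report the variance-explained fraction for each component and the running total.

Step 1 — total variance = trace(Sigma) = Σ λ_i = 54 + 41 + 39 = 134.

Step 2 — fraction explained by component i = λ_i / Σ λ:
  PC1: 54/134 = 0.403
  PC2: 41/134 = 0.306
  PC3: 39/134 = 0.291

Step 3 — cumulative fraction after k components = (λ_1 + ... + λ_k) / Σ λ:
  k = 1: 54/134 = 0.403
  k = 2: (54 + 41)/134 = 95/134 = 0.709
  k = 3: (54 + 41 + 39)/134 = 134/134 = 1

Summary (fraction, with percent):

explained: PC1 0.403 (40.3%), PC2 0.306 (30.6%), PC3 0.291 (29.1%);  cumulative: 0.403, 0.709, 1


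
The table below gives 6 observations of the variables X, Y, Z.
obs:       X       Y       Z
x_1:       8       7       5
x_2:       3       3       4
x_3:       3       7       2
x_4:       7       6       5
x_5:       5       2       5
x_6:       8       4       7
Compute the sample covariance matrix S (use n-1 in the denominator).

Step 1 — column means:
  mean(X) = (8 + 3 + 3 + 7 + 5 + 8) / 6 = 34/6 = 5.6667
  mean(Y) = (7 + 3 + 7 + 6 + 2 + 4) / 6 = 29/6 = 4.8333
  mean(Z) = (5 + 4 + 2 + 5 + 5 + 7) / 6 = 28/6 = 4.6667

Step 2 — sample covariance S[i,j] = (1/(n-1)) · Σ_k (x_{k,i} - mean_i) · (x_{k,j} - mean_j), with n-1 = 5.
  S[X,X] = ((2.3333)·(2.3333) + (-2.6667)·(-2.6667) + (-2.6667)·(-2.6667) + (1.3333)·(1.3333) + (-0.6667)·(-0.6667) + (2.3333)·(2.3333)) / 5 = 27.3333/5 = 5.4667
  S[X,Y] = ((2.3333)·(2.1667) + (-2.6667)·(-1.8333) + (-2.6667)·(2.1667) + (1.3333)·(1.1667) + (-0.6667)·(-2.8333) + (2.3333)·(-0.8333)) / 5 = 5.6667/5 = 1.1333
  S[X,Z] = ((2.3333)·(0.3333) + (-2.6667)·(-0.6667) + (-2.6667)·(-2.6667) + (1.3333)·(0.3333) + (-0.6667)·(0.3333) + (2.3333)·(2.3333)) / 5 = 15.3333/5 = 3.0667
  S[Y,Y] = ((2.1667)·(2.1667) + (-1.8333)·(-1.8333) + (2.1667)·(2.1667) + (1.1667)·(1.1667) + (-2.8333)·(-2.8333) + (-0.8333)·(-0.8333)) / 5 = 22.8333/5 = 4.5667
  S[Y,Z] = ((2.1667)·(0.3333) + (-1.8333)·(-0.6667) + (2.1667)·(-2.6667) + (1.1667)·(0.3333) + (-2.8333)·(0.3333) + (-0.8333)·(2.3333)) / 5 = -6.3333/5 = -1.2667
  S[Z,Z] = ((0.3333)·(0.3333) + (-0.6667)·(-0.6667) + (-2.6667)·(-2.6667) + (0.3333)·(0.3333) + (0.3333)·(0.3333) + (2.3333)·(2.3333)) / 5 = 13.3333/5 = 2.6667

S is symmetric (S[j,i] = S[i,j]). Assembling:

S = [[5.4667, 1.1333, 3.0667],
 [1.1333, 4.5667, -1.2667],
 [3.0667, -1.2667, 2.6667]]


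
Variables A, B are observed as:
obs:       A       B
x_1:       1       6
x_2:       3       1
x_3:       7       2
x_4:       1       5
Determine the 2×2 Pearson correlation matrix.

Step 1 — column means:
  mean(A) = (1 + 3 + 7 + 1) / 4 = 12/4 = 3
  mean(B) = (6 + 1 + 2 + 5) / 4 = 14/4 = 3.5

Step 2 — sample variances and covariances s[i,j] = (1/(n-1)) · Σ_k (x_{k,i} - mean_i) · (x_{k,j} - mean_j), with n-1 = 3:
  s[A,A] = ((-2)·(-2) + (0)·(0) + (4)·(4) + (-2)·(-2)) / 3 = 24/3 = 8
  s[A,B] = ((-2)·(2.5) + (0)·(-2.5) + (4)·(-1.5) + (-2)·(1.5)) / 3 = -14/3 = -4.6667
  s[B,B] = ((2.5)·(2.5) + (-2.5)·(-2.5) + (-1.5)·(-1.5) + (1.5)·(1.5)) / 3 = 17/3 = 5.6667
  Sample standard deviations s_i = √(s[i,i]):
  s(A) = √(8) = 2.8284
  s(B) = √(5.6667) = 2.3805

Step 3 — r_{ij} = s_{ij} / (s_i · s_j):
  r[A,A] = 1 (diagonal).
  r[A,B] = -4.6667 / (2.8284 · 2.3805) = -4.6667 / 6.733 = -0.6931
  r[B,B] = 1 (diagonal).

R is symmetric with unit diagonal. Assembling:

R = [[1, -0.6931],
 [-0.6931, 1]]


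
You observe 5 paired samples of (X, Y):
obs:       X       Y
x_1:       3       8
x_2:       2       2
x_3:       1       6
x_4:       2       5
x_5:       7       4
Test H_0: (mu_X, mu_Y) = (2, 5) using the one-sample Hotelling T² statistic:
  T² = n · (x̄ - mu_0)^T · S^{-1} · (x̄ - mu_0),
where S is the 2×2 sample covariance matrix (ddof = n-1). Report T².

Step 1 — sample mean vector:
  mean(X) = (3 + 2 + 1 + 2 + 7) / 5 = 15/5 = 3
  mean(Y) = (8 + 2 + 6 + 5 + 4) / 5 = 25/5 = 5
  x̄ = (3, 5),  deviation x̄ - mu_0 = (3, 5) - (2, 5) = (1, 0).

Step 2 — sample covariance matrix, S[i,j] = (1/(n-1)) · Σ_k (x_{k,i} - mean_i) · (x_{k,j} - mean_j), divisor n-1 = 4:
  S[X,X] = ((0)·(0) + (-1)·(-1) + (-2)·(-2) + (-1)·(-1) + (4)·(4)) / 4 = 22/4 = 5.5
  S[X,Y] = ((0)·(3) + (-1)·(-3) + (-2)·(1) + (-1)·(0) + (4)·(-1)) / 4 = -3/4 = -0.75
  S[Y,Y] = ((3)·(3) + (-3)·(-3) + (1)·(1) + (0)·(0) + (-1)·(-1)) / 4 = 20/4 = 5
  S = [[5.5, -0.75],
 [-0.75, 5]].

Step 3 — invert S. det(S) = 5.5·5 - (-0.75)² = 26.9375.
  S^{-1} = (1/det) · [[d, -b], [-b, a]] = [[0.1856, 0.0278],
 [0.0278, 0.2042]].

Step 4 — quadratic form (x̄ - mu_0)^T · S^{-1} · (x̄ - mu_0):
  S^{-1} · (x̄ - mu_0) = (0.1856, 0.0278),
  (x̄ - mu_0)^T · [...] = (1)·(0.1856) + (0)·(0.0278) = 0.1856.

Step 5 — scale by n: T² = 5 · 0.1856 = 0.9281.

T² ≈ 0.9281


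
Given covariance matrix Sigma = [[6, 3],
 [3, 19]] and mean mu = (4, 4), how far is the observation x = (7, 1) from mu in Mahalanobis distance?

Step 1 — centre the observation: (x - mu) = (3, -3).

Step 2 — invert Sigma. det(Sigma) = 6·19 - (3)² = 105.
  Sigma^{-1} = (1/det) · [[d, -b], [-b, a]] = [[0.181, -0.0286],
 [-0.0286, 0.0571]].

Step 3 — form the quadratic (x - mu)^T · Sigma^{-1} · (x - mu):
  Sigma^{-1} · (x - mu) = (0.6286, -0.2571).
  (x - mu)^T · [Sigma^{-1} · (x - mu)] = (3)·(0.6286) + (-3)·(-0.2571) = 2.6571.

Step 4 — take square root: d = √(2.6571) ≈ 1.6301.

d(x, mu) = √(2.6571) ≈ 1.6301


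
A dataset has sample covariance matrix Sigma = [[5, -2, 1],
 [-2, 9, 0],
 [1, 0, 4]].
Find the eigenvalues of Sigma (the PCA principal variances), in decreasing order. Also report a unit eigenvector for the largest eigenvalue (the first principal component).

Step 1 — characteristic polynomial p(λ) = det(λI - Sigma) = λ³ - tr·λ² + c_1·λ - det, where tr = trace, c_1 = sum of the principal 2×2 minors, det = det(Sigma):
  tr = 5 + 9 + 4 = 18,
  c_1 = (5·9 - (-2)²) + (5·4 - (1)²) + (9·4 - (0)²) = 41 + 19 + 36 = 96,
  det = 5·(9·4 - (0)²) - (-2)·((-2)·4 - (0)·(1)) + (1)·((-2)·(0) - 9·(1)) = 5·(36) - (-2)·(-8) + (1)·(-9) = 155.
  So p(λ) = λ³ - 18λ² + 96λ - 155.
Step 2 — look for an integer root (rational root theorem: any rational root is an integer divisor of 155). Testing λ = 5:
  p(5) = 125 - 450 + 480 - 155 = 0  ✓
  Dividing out (λ - 5): p(λ) = (λ - 5)(λ² - 13λ + 31).
Step 3 — remaining eigenvalues from the quadratic λ² - 13λ + 31 = 0:
  Δ = 13² - 4·31 = 169 - 124 = 45,  λ = (13 ± √45)/2 = (13 ± 6.7082)/2 ≈ 9.8541 or 3.1459.
  Sorted: λ_1 = 9.8541,  λ_2 = 5,  λ_3 = 3.1459  (check: sum = 18 = tr ✓).

Step 4 — unit eigenvector for λ_1 ≈ 9.8541: v spans the null space of (Sigma - λ_1 I), whose rows are
  r_1 = (-4.8541, -2, 1),  r_2 = (-2, -0.8541, 0),  r_3 = (1, 0, -5.8541).
  v is orthogonal to every row, so take v ∝ r_1 × r_3 = ((-2)·(-5.8541) - (1)·(0), (1)·(1) - (-4.8541)·(-5.8541), (-4.8541)·(0) - (-2)·(1)) ≈ (11.7082, -27.4164, 2).
  Let u = (11.7082, -27.4164, 2).
  ||u|| = √((11.7082)² + (-27.4164)² + (2)²) = √(892.7415) ≈ 29.8788,  v_1 = u/||u|| ≈ (0.3919, -0.9176, 0.0669) (||v_1|| = 1).

λ_1 = 9.8541,  λ_2 = 5,  λ_3 = 3.1459;  v_1 ≈ (0.3919, -0.9176, 0.0669)


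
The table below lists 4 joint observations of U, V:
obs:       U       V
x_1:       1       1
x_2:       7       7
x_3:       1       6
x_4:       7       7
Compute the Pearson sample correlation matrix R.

Step 1 — column means:
  mean(U) = (1 + 7 + 1 + 7) / 4 = 16/4 = 4
  mean(V) = (1 + 7 + 6 + 7) / 4 = 21/4 = 5.25

Step 2 — sample variances and covariances s[i,j] = (1/(n-1)) · Σ_k (x_{k,i} - mean_i) · (x_{k,j} - mean_j), with n-1 = 3:
  s[U,U] = ((-3)·(-3) + (3)·(3) + (-3)·(-3) + (3)·(3)) / 3 = 36/3 = 12
  s[U,V] = ((-3)·(-4.25) + (3)·(1.75) + (-3)·(0.75) + (3)·(1.75)) / 3 = 21/3 = 7
  s[V,V] = ((-4.25)·(-4.25) + (1.75)·(1.75) + (0.75)·(0.75) + (1.75)·(1.75)) / 3 = 24.75/3 = 8.25
  Sample standard deviations s_i = √(s[i,i]):
  s(U) = √(12) = 3.4641
  s(V) = √(8.25) = 2.8723

Step 3 — r_{ij} = s_{ij} / (s_i · s_j):
  r[U,U] = 1 (diagonal).
  r[U,V] = 7 / (3.4641 · 2.8723) = 7 / 9.9499 = 0.7035
  r[V,V] = 1 (diagonal).

R is symmetric with unit diagonal. Assembling:

R = [[1, 0.7035],
 [0.7035, 1]]


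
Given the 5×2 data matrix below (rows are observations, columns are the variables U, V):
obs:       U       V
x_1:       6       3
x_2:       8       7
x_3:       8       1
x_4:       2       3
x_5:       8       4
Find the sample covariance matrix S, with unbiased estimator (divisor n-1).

Step 1 — column means:
  mean(U) = (6 + 8 + 8 + 2 + 8) / 5 = 32/5 = 6.4
  mean(V) = (3 + 7 + 1 + 3 + 4) / 5 = 18/5 = 3.6

Step 2 — sample covariance S[i,j] = (1/(n-1)) · Σ_k (x_{k,i} - mean_i) · (x_{k,j} - mean_j), with n-1 = 4.
  S[U,U] = ((-0.4)·(-0.4) + (1.6)·(1.6) + (1.6)·(1.6) + (-4.4)·(-4.4) + (1.6)·(1.6)) / 4 = 27.2/4 = 6.8
  S[U,V] = ((-0.4)·(-0.6) + (1.6)·(3.4) + (1.6)·(-2.6) + (-4.4)·(-0.6) + (1.6)·(0.4)) / 4 = 4.8/4 = 1.2
  S[V,V] = ((-0.6)·(-0.6) + (3.4)·(3.4) + (-2.6)·(-2.6) + (-0.6)·(-0.6) + (0.4)·(0.4)) / 4 = 19.2/4 = 4.8

S is symmetric (S[j,i] = S[i,j]). Assembling:

S = [[6.8, 1.2],
 [1.2, 4.8]]


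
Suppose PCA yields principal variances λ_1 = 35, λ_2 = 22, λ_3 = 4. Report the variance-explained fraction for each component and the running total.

Step 1 — total variance = trace(Sigma) = Σ λ_i = 35 + 22 + 4 = 61.

Step 2 — fraction explained by component i = λ_i / Σ λ:
  PC1: 35/61 = 0.5738
  PC2: 22/61 = 0.3607
  PC3: 4/61 = 0.0656

Step 3 — cumulative fraction after k components = (λ_1 + ... + λ_k) / Σ λ:
  k = 1: 35/61 = 0.5738
  k = 2: (35 + 22)/61 = 57/61 = 0.9344
  k = 3: (35 + 22 + 4)/61 = 61/61 = 1

Summary (fraction, with percent):

explained: PC1 0.5738 (57.38%), PC2 0.3607 (36.07%), PC3 0.0656 (6.56%);  cumulative: 0.5738, 0.9344, 1


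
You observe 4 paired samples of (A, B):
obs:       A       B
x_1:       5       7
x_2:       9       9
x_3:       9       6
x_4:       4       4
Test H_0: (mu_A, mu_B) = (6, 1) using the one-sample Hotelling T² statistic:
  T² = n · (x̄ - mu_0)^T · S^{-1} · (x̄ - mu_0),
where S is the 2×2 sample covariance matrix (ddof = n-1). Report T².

Step 1 — sample mean vector:
  mean(A) = (5 + 9 + 9 + 4) / 4 = 27/4 = 6.75
  mean(B) = (7 + 9 + 6 + 4) / 4 = 26/4 = 6.5
  x̄ = (6.75, 6.5),  deviation x̄ - mu_0 = (6.75, 6.5) - (6, 1) = (0.75, 5.5).

Step 2 — sample covariance matrix, S[i,j] = (1/(n-1)) · Σ_k (x_{k,i} - mean_i) · (x_{k,j} - mean_j), divisor n-1 = 3:
  S[A,A] = ((-1.75)·(-1.75) + (2.25)·(2.25) + (2.25)·(2.25) + (-2.75)·(-2.75)) / 3 = 20.75/3 = 6.9167
  S[A,B] = ((-1.75)·(0.5) + (2.25)·(2.5) + (2.25)·(-0.5) + (-2.75)·(-2.5)) / 3 = 10.5/3 = 3.5
  S[B,B] = ((0.5)·(0.5) + (2.5)·(2.5) + (-0.5)·(-0.5) + (-2.5)·(-2.5)) / 3 = 13/3 = 4.3333
  S = [[6.9167, 3.5],
 [3.5, 4.3333]].

Step 3 — invert S. det(S) = 6.9167·4.3333 - (3.5)² = 17.7222.
  S^{-1} = (1/det) · [[d, -b], [-b, a]] = [[0.2445, -0.1975],
 [-0.1975, 0.3903]].

Step 4 — quadratic form (x̄ - mu_0)^T · S^{-1} · (x̄ - mu_0):
  S^{-1} · (x̄ - mu_0) = (-0.9028, 1.9984),
  (x̄ - mu_0)^T · [...] = (0.75)·(-0.9028) + (5.5)·(1.9984) = 10.3143.

Step 5 — scale by n: T² = 4 · 10.3143 = 41.2571.

T² ≈ 41.2571


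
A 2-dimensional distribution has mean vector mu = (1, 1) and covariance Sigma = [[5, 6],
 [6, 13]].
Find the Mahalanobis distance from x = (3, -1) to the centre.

Step 1 — centre the observation: (x - mu) = (2, -2).

Step 2 — invert Sigma. det(Sigma) = 5·13 - (6)² = 29.
  Sigma^{-1} = (1/det) · [[d, -b], [-b, a]] = [[0.4483, -0.2069],
 [-0.2069, 0.1724]].

Step 3 — form the quadratic (x - mu)^T · Sigma^{-1} · (x - mu):
  Sigma^{-1} · (x - mu) = (1.3103, -0.7586).
  (x - mu)^T · [Sigma^{-1} · (x - mu)] = (2)·(1.3103) + (-2)·(-0.7586) = 4.1379.

Step 4 — take square root: d = √(4.1379) ≈ 2.0342.

d(x, mu) = √(4.1379) ≈ 2.0342


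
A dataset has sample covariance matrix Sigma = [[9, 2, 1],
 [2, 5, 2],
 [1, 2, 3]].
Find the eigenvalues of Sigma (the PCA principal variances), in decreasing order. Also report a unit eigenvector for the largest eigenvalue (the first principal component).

Step 1 — characteristic polynomial p(λ) = det(λI - Sigma) = λ³ - tr·λ² + c_1·λ - det, where tr = trace, c_1 = sum of the principal 2×2 minors, det = det(Sigma):
  tr = 9 + 5 + 3 = 17,
  c_1 = (9·5 - (2)²) + (9·3 - (1)²) + (5·3 - (2)²) = 41 + 26 + 11 = 78,
  det = 9·(5·3 - (2)²) - (2)·((2)·3 - (2)·(1)) + (1)·((2)·(2) - 5·(1)) = 9·(11) - (2)·(4) + (1)·(-1) = 90.
  So p(λ) = λ³ - 17λ² + 78λ - 90.
Step 2 — look for an integer root (rational root theorem: any rational root is an integer divisor of 90). Testing λ = 5:
  p(5) = 125 - 425 + 390 - 90 = 0  ✓
  Dividing out (λ - 5): p(λ) = (λ - 5)(λ² - 12λ + 18).
Step 3 — remaining eigenvalues from the quadratic λ² - 12λ + 18 = 0:
  Δ = 12² - 4·18 = 144 - 72 = 72,  λ = (12 ± √72)/2 = (12 ± 8.4853)/2 ≈ 10.2426 or 1.7574.
  Sorted: λ_1 = 10.2426,  λ_2 = 5,  λ_3 = 1.7574  (check: sum = 17 = tr ✓).

Step 4 — unit eigenvector for λ_1 ≈ 10.2426: v spans the null space of (Sigma - λ_1 I), whose rows are
  r_1 = (-1.2426, 2, 1),  r_2 = (2, -5.2426, 2),  r_3 = (1, 2, -7.2426).
  v is orthogonal to every row, so take v ∝ r_1 × r_2 = ((2)·(2) - (1)·(-5.2426), (1)·(2) - (-1.2426)·(2), (-1.2426)·(-5.2426) - (2)·(2)) ≈ (9.2426, 4.4853, 2.5147).
  Let u = (9.2426, 4.4853, 2.5147).
  ||u|| = √((9.2426)² + (4.4853)² + (2.5147)²) = √(111.868) ≈ 10.5768,  v_1 = u/||u|| ≈ (0.8739, 0.4241, 0.2378) (||v_1|| = 1).

λ_1 = 10.2426,  λ_2 = 5,  λ_3 = 1.7574;  v_1 ≈ (0.8739, 0.4241, 0.2378)


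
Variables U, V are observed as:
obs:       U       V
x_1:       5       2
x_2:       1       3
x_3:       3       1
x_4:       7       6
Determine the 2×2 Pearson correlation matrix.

Step 1 — column means:
  mean(U) = (5 + 1 + 3 + 7) / 4 = 16/4 = 4
  mean(V) = (2 + 3 + 1 + 6) / 4 = 12/4 = 3

Step 2 — sample variances and covariances s[i,j] = (1/(n-1)) · Σ_k (x_{k,i} - mean_i) · (x_{k,j} - mean_j), with n-1 = 3:
  s[U,U] = ((1)·(1) + (-3)·(-3) + (-1)·(-1) + (3)·(3)) / 3 = 20/3 = 6.6667
  s[U,V] = ((1)·(-1) + (-3)·(0) + (-1)·(-2) + (3)·(3)) / 3 = 10/3 = 3.3333
  s[V,V] = ((-1)·(-1) + (0)·(0) + (-2)·(-2) + (3)·(3)) / 3 = 14/3 = 4.6667
  Sample standard deviations s_i = √(s[i,i]):
  s(U) = √(6.6667) = 2.582
  s(V) = √(4.6667) = 2.1602

Step 3 — r_{ij} = s_{ij} / (s_i · s_j):
  r[U,U] = 1 (diagonal).
  r[U,V] = 3.3333 / (2.582 · 2.1602) = 3.3333 / 5.5777 = 0.5976
  r[V,V] = 1 (diagonal).

R is symmetric with unit diagonal. Assembling:

R = [[1, 0.5976],
 [0.5976, 1]]


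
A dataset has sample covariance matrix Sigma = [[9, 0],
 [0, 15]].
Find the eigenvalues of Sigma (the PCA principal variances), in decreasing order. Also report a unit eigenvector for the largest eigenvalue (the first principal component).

Step 1 — characteristic polynomial of 2×2 Sigma:
  det(Sigma - λI) = λ² - trace · λ + det = 0.
  trace = 9 + 15 = 24, det = 9·15 - (0)² = 135.
Step 2 — discriminant:
  Δ = trace² - 4·det = 576 - 540 = 36.
Step 3 — eigenvalues:
  λ = (trace ± √Δ)/2 = (24 ± 6)/2,
  λ_1 = 15,  λ_2 = 9.

Step 4 — unit eigenvector for λ_1: Sigma is diagonal, so its eigenvectors are the coordinate axes. λ_1 = 15 is the diagonal entry on the second coordinate axis, hence
  v_1 = (0, 1) (||v_1|| = 1).

λ_1 = 15,  λ_2 = 9;  v_1 ≈ (0, 1)


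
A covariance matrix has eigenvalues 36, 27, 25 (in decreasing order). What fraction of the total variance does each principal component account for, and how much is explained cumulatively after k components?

Step 1 — total variance = trace(Sigma) = Σ λ_i = 36 + 27 + 25 = 88.

Step 2 — fraction explained by component i = λ_i / Σ λ:
  PC1: 36/88 = 0.4091
  PC2: 27/88 = 0.3068
  PC3: 25/88 = 0.2841

Step 3 — cumulative fraction after k components = (λ_1 + ... + λ_k) / Σ λ:
  k = 1: 36/88 = 0.4091
  k = 2: (36 + 27)/88 = 63/88 = 0.7159
  k = 3: (36 + 27 + 25)/88 = 88/88 = 1

Summary (fraction, with percent):

explained: PC1 0.4091 (40.91%), PC2 0.3068 (30.68%), PC3 0.2841 (28.41%);  cumulative: 0.4091, 0.7159, 1


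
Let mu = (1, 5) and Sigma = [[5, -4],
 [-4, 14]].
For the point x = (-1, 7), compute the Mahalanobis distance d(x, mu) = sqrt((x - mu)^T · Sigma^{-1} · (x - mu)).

Step 1 — centre the observation: (x - mu) = (-2, 2).

Step 2 — invert Sigma. det(Sigma) = 5·14 - (-4)² = 54.
  Sigma^{-1} = (1/det) · [[d, -b], [-b, a]] = [[0.2593, 0.0741],
 [0.0741, 0.0926]].

Step 3 — form the quadratic (x - mu)^T · Sigma^{-1} · (x - mu):
  Sigma^{-1} · (x - mu) = (-0.3704, 0.037).
  (x - mu)^T · [Sigma^{-1} · (x - mu)] = (-2)·(-0.3704) + (2)·(0.037) = 0.8148.

Step 4 — take square root: d = √(0.8148) ≈ 0.9027.

d(x, mu) = √(0.8148) ≈ 0.9027


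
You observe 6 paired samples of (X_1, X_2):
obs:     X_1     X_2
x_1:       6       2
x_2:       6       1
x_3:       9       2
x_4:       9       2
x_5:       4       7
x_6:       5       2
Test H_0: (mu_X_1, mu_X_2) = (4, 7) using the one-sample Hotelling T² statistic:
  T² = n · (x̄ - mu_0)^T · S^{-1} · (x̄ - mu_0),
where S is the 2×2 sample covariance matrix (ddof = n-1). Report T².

Step 1 — sample mean vector:
  mean(X_1) = (6 + 6 + 9 + 9 + 4 + 5) / 6 = 39/6 = 6.5
  mean(X_2) = (2 + 1 + 2 + 2 + 7 + 2) / 6 = 16/6 = 2.6667
  x̄ = (6.5, 2.6667),  deviation x̄ - mu_0 = (6.5, 2.6667) - (4, 7) = (2.5, -4.3333).

Step 2 — sample covariance matrix, S[i,j] = (1/(n-1)) · Σ_k (x_{k,i} - mean_i) · (x_{k,j} - mean_j), divisor n-1 = 5:
  S[X_1,X_1] = ((-0.5)·(-0.5) + (-0.5)·(-0.5) + (2.5)·(2.5) + (2.5)·(2.5) + (-2.5)·(-2.5) + (-1.5)·(-1.5)) / 5 = 21.5/5 = 4.3
  S[X_1,X_2] = ((-0.5)·(-0.6667) + (-0.5)·(-1.6667) + (2.5)·(-0.6667) + (2.5)·(-0.6667) + (-2.5)·(4.3333) + (-1.5)·(-0.6667)) / 5 = -12/5 = -2.4
  S[X_2,X_2] = ((-0.6667)·(-0.6667) + (-1.6667)·(-1.6667) + (-0.6667)·(-0.6667) + (-0.6667)·(-0.6667) + (4.3333)·(4.3333) + (-0.6667)·(-0.6667)) / 5 = 23.3333/5 = 4.6667
  S = [[4.3, -2.4],
 [-2.4, 4.6667]].

Step 3 — invert S. det(S) = 4.3·4.6667 - (-2.4)² = 14.3067.
  S^{-1} = (1/det) · [[d, -b], [-b, a]] = [[0.3262, 0.1678],
 [0.1678, 0.3006]].

Step 4 — quadratic form (x̄ - mu_0)^T · S^{-1} · (x̄ - mu_0):
  S^{-1} · (x̄ - mu_0) = (0.0885, -0.883),
  (x̄ - mu_0)^T · [...] = (2.5)·(0.0885) + (-4.3333)·(-0.883) = 4.0478.

Step 5 — scale by n: T² = 6 · 4.0478 = 24.287.

T² ≈ 24.287


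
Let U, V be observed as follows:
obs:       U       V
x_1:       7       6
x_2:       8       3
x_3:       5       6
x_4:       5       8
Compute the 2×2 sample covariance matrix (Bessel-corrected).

Step 1 — column means:
  mean(U) = (7 + 8 + 5 + 5) / 4 = 25/4 = 6.25
  mean(V) = (6 + 3 + 6 + 8) / 4 = 23/4 = 5.75

Step 2 — sample covariance S[i,j] = (1/(n-1)) · Σ_k (x_{k,i} - mean_i) · (x_{k,j} - mean_j), with n-1 = 3.
  S[U,U] = ((0.75)·(0.75) + (1.75)·(1.75) + (-1.25)·(-1.25) + (-1.25)·(-1.25)) / 3 = 6.75/3 = 2.25
  S[U,V] = ((0.75)·(0.25) + (1.75)·(-2.75) + (-1.25)·(0.25) + (-1.25)·(2.25)) / 3 = -7.75/3 = -2.5833
  S[V,V] = ((0.25)·(0.25) + (-2.75)·(-2.75) + (0.25)·(0.25) + (2.25)·(2.25)) / 3 = 12.75/3 = 4.25

S is symmetric (S[j,i] = S[i,j]). Assembling:

S = [[2.25, -2.5833],
 [-2.5833, 4.25]]


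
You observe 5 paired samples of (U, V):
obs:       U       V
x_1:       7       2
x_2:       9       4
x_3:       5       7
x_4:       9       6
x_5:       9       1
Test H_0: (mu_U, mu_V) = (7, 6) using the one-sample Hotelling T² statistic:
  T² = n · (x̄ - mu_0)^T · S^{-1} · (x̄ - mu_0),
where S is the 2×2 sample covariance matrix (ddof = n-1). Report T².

Step 1 — sample mean vector:
  mean(U) = (7 + 9 + 5 + 9 + 9) / 5 = 39/5 = 7.8
  mean(V) = (2 + 4 + 7 + 6 + 1) / 5 = 20/5 = 4
  x̄ = (7.8, 4),  deviation x̄ - mu_0 = (7.8, 4) - (7, 6) = (0.8, -2).

Step 2 — sample covariance matrix, S[i,j] = (1/(n-1)) · Σ_k (x_{k,i} - mean_i) · (x_{k,j} - mean_j), divisor n-1 = 4:
  S[U,U] = ((-0.8)·(-0.8) + (1.2)·(1.2) + (-2.8)·(-2.8) + (1.2)·(1.2) + (1.2)·(1.2)) / 4 = 12.8/4 = 3.2
  S[U,V] = ((-0.8)·(-2) + (1.2)·(0) + (-2.8)·(3) + (1.2)·(2) + (1.2)·(-3)) / 4 = -8/4 = -2
  S[V,V] = ((-2)·(-2) + (0)·(0) + (3)·(3) + (2)·(2) + (-3)·(-3)) / 4 = 26/4 = 6.5
  S = [[3.2, -2],
 [-2, 6.5]].

Step 3 — invert S. det(S) = 3.2·6.5 - (-2)² = 16.8.
  S^{-1} = (1/det) · [[d, -b], [-b, a]] = [[0.3869, 0.119],
 [0.119, 0.1905]].

Step 4 — quadratic form (x̄ - mu_0)^T · S^{-1} · (x̄ - mu_0):
  S^{-1} · (x̄ - mu_0) = (0.0714, -0.2857),
  (x̄ - mu_0)^T · [...] = (0.8)·(0.0714) + (-2)·(-0.2857) = 0.6286.

Step 5 — scale by n: T² = 5 · 0.6286 = 3.1429.

T² ≈ 3.1429


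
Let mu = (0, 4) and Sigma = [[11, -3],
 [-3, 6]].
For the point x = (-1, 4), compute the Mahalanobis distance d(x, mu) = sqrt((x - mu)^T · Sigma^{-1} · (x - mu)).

Step 1 — centre the observation: (x - mu) = (-1, 0).

Step 2 — invert Sigma. det(Sigma) = 11·6 - (-3)² = 57.
  Sigma^{-1} = (1/det) · [[d, -b], [-b, a]] = [[0.1053, 0.0526],
 [0.0526, 0.193]].

Step 3 — form the quadratic (x - mu)^T · Sigma^{-1} · (x - mu):
  Sigma^{-1} · (x - mu) = (-0.1053, -0.0526).
  (x - mu)^T · [Sigma^{-1} · (x - mu)] = (-1)·(-0.1053) + (0)·(-0.0526) = 0.1053.

Step 4 — take square root: d = √(0.1053) ≈ 0.3244.

d(x, mu) = √(0.1053) ≈ 0.3244


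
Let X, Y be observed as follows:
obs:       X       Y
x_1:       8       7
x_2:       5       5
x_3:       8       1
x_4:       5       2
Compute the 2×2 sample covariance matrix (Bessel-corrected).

Step 1 — column means:
  mean(X) = (8 + 5 + 8 + 5) / 4 = 26/4 = 6.5
  mean(Y) = (7 + 5 + 1 + 2) / 4 = 15/4 = 3.75

Step 2 — sample covariance S[i,j] = (1/(n-1)) · Σ_k (x_{k,i} - mean_i) · (x_{k,j} - mean_j), with n-1 = 3.
  S[X,X] = ((1.5)·(1.5) + (-1.5)·(-1.5) + (1.5)·(1.5) + (-1.5)·(-1.5)) / 3 = 9/3 = 3
  S[X,Y] = ((1.5)·(3.25) + (-1.5)·(1.25) + (1.5)·(-2.75) + (-1.5)·(-1.75)) / 3 = 1.5/3 = 0.5
  S[Y,Y] = ((3.25)·(3.25) + (1.25)·(1.25) + (-2.75)·(-2.75) + (-1.75)·(-1.75)) / 3 = 22.75/3 = 7.5833

S is symmetric (S[j,i] = S[i,j]). Assembling:

S = [[3, 0.5],
 [0.5, 7.5833]]


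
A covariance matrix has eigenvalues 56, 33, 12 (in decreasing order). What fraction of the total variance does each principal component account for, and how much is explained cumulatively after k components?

Step 1 — total variance = trace(Sigma) = Σ λ_i = 56 + 33 + 12 = 101.

Step 2 — fraction explained by component i = λ_i / Σ λ:
  PC1: 56/101 = 0.5545
  PC2: 33/101 = 0.3267
  PC3: 12/101 = 0.1188

Step 3 — cumulative fraction after k components = (λ_1 + ... + λ_k) / Σ λ:
  k = 1: 56/101 = 0.5545
  k = 2: (56 + 33)/101 = 89/101 = 0.8812
  k = 3: (56 + 33 + 12)/101 = 101/101 = 1

Summary (fraction, with percent):

explained: PC1 0.5545 (55.45%), PC2 0.3267 (32.67%), PC3 0.1188 (11.88%);  cumulative: 0.5545, 0.8812, 1


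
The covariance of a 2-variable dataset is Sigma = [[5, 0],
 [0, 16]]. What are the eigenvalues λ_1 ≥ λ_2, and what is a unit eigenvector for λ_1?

Step 1 — characteristic polynomial of 2×2 Sigma:
  det(Sigma - λI) = λ² - trace · λ + det = 0.
  trace = 5 + 16 = 21, det = 5·16 - (0)² = 80.
Step 2 — discriminant:
  Δ = trace² - 4·det = 441 - 320 = 121.
Step 3 — eigenvalues:
  λ = (trace ± √Δ)/2 = (21 ± 11)/2,
  λ_1 = 16,  λ_2 = 5.

Step 4 — unit eigenvector for λ_1: Sigma is diagonal, so its eigenvectors are the coordinate axes. λ_1 = 16 is the diagonal entry on the second coordinate axis, hence
  v_1 = (0, 1) (||v_1|| = 1).

λ_1 = 16,  λ_2 = 5;  v_1 ≈ (0, 1)


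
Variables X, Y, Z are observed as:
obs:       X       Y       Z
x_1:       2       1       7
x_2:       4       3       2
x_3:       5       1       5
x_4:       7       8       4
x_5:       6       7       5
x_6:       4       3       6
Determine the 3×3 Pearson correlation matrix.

Step 1 — column means:
  mean(X) = (2 + 4 + 5 + 7 + 6 + 4) / 6 = 28/6 = 4.6667
  mean(Y) = (1 + 3 + 1 + 8 + 7 + 3) / 6 = 23/6 = 3.8333
  mean(Z) = (7 + 2 + 5 + 4 + 5 + 6) / 6 = 29/6 = 4.8333

Step 2 — sample variances and covariances s[i,j] = (1/(n-1)) · Σ_k (x_{k,i} - mean_i) · (x_{k,j} - mean_j), with n-1 = 5:
  s[X,X] = ((-2.6667)·(-2.6667) + (-0.6667)·(-0.6667) + (0.3333)·(0.3333) + (2.3333)·(2.3333) + (1.3333)·(1.3333) + (-0.6667)·(-0.6667)) / 5 = 15.3333/5 = 3.0667
  s[X,Y] = ((-2.6667)·(-2.8333) + (-0.6667)·(-0.8333) + (0.3333)·(-2.8333) + (2.3333)·(4.1667) + (1.3333)·(3.1667) + (-0.6667)·(-0.8333)) / 5 = 21.6667/5 = 4.3333
  s[X,Z] = ((-2.6667)·(2.1667) + (-0.6667)·(-2.8333) + (0.3333)·(0.1667) + (2.3333)·(-0.8333) + (1.3333)·(0.1667) + (-0.6667)·(1.1667)) / 5 = -6.3333/5 = -1.2667
  s[Y,Y] = ((-2.8333)·(-2.8333) + (-0.8333)·(-0.8333) + (-2.8333)·(-2.8333) + (4.1667)·(4.1667) + (3.1667)·(3.1667) + (-0.8333)·(-0.8333)) / 5 = 44.8333/5 = 8.9667
  s[Y,Z] = ((-2.8333)·(2.1667) + (-0.8333)·(-2.8333) + (-2.8333)·(0.1667) + (4.1667)·(-0.8333) + (3.1667)·(0.1667) + (-0.8333)·(1.1667)) / 5 = -8.1667/5 = -1.6333
  s[Z,Z] = ((2.1667)·(2.1667) + (-2.8333)·(-2.8333) + (0.1667)·(0.1667) + (-0.8333)·(-0.8333) + (0.1667)·(0.1667) + (1.1667)·(1.1667)) / 5 = 14.8333/5 = 2.9667
  Sample standard deviations s_i = √(s[i,i]):
  s(X) = √(3.0667) = 1.7512
  s(Y) = √(8.9667) = 2.9944
  s(Z) = √(2.9667) = 1.7224

Step 3 — r_{ij} = s_{ij} / (s_i · s_j):
  r[X,X] = 1 (diagonal).
  r[X,Y] = 4.3333 / (1.7512 · 2.9944) = 4.3333 / 5.2438 = 0.8264
  r[X,Z] = -1.2667 / (1.7512 · 1.7224) = -1.2667 / 3.0163 = -0.4199
  r[Y,Y] = 1 (diagonal).
  r[Y,Z] = -1.6333 / (2.9944 · 1.7224) = -1.6333 / 5.1576 = -0.3167
  r[Z,Z] = 1 (diagonal).

R is symmetric with unit diagonal. Assembling:

R = [[1, 0.8264, -0.4199],
 [0.8264, 1, -0.3167],
 [-0.4199, -0.3167, 1]]


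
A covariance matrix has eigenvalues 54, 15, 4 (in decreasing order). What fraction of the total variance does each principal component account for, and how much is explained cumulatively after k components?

Step 1 — total variance = trace(Sigma) = Σ λ_i = 54 + 15 + 4 = 73.

Step 2 — fraction explained by component i = λ_i / Σ λ:
  PC1: 54/73 = 0.7397
  PC2: 15/73 = 0.2055
  PC3: 4/73 = 0.0548

Step 3 — cumulative fraction after k components = (λ_1 + ... + λ_k) / Σ λ:
  k = 1: 54/73 = 0.7397
  k = 2: (54 + 15)/73 = 69/73 = 0.9452
  k = 3: (54 + 15 + 4)/73 = 73/73 = 1

Summary (fraction, with percent):

explained: PC1 0.7397 (73.97%), PC2 0.2055 (20.55%), PC3 0.0548 (5.48%);  cumulative: 0.7397, 0.9452, 1
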